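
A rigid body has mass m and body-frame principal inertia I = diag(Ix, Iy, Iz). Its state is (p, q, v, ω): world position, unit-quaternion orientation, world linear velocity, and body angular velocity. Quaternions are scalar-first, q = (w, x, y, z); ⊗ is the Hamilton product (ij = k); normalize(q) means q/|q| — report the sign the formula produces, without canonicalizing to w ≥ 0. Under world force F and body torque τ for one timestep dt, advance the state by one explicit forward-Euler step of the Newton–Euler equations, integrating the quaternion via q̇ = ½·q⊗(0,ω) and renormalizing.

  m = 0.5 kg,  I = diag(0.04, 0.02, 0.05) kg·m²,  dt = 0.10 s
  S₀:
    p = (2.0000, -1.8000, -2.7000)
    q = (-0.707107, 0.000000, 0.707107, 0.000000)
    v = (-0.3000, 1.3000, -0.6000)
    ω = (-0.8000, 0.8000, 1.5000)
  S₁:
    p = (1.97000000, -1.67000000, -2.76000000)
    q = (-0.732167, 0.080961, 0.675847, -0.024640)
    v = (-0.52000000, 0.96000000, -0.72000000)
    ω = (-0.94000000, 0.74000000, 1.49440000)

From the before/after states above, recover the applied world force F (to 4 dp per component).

velocity change Δv = (-0.22000000, -0.34000000, -0.12000000)
m·(v₁−v₀)/dt = (-1.1000, -1.7000, -0.6000)

F = (-1.1000, -1.7000, -0.6000)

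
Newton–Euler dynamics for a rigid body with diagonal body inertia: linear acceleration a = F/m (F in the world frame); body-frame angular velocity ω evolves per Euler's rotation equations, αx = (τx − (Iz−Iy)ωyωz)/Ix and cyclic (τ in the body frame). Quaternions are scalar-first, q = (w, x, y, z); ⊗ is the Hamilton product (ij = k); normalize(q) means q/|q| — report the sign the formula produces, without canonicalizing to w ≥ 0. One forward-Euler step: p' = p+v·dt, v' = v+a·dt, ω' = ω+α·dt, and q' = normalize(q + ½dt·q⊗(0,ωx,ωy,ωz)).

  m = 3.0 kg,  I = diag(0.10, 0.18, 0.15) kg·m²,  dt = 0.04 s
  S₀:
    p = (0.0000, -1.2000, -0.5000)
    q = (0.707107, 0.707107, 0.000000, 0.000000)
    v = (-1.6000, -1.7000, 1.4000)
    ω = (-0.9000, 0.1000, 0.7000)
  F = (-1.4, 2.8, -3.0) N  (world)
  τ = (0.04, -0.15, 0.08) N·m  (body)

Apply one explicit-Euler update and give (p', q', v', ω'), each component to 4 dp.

precession coupling ω×(Iω) = (-0.0021, 0.0315, -0.0072)
α = I⁻¹(τ − ω×Iω) = (0.4210, -1.0083, 0.5813)
ω + α·dt = (-0.8832, 0.0597, 0.7233)
Hamilton product q⊗(0,ω) = (0.6363963, -0.6363963, -0.4242642, 0.5656856)
updated quaternion q' = (0.7196, 0.6942, -0.0085, 0.0113)
a = (-0.4667, 0.9333, -1.0000)
new position p' = (-0.0640, -1.2680, -0.4440)
v' = v + a·dt = (-1.6187, -1.6627, 1.3600)

p' = (-0.0640, -1.2680, -0.4440)
q' = (0.7196, 0.6942, -0.0085, 0.0113)
v' = (-1.6187, -1.6627, 1.3600)
ω' = (-0.8832, 0.0597, 0.7233)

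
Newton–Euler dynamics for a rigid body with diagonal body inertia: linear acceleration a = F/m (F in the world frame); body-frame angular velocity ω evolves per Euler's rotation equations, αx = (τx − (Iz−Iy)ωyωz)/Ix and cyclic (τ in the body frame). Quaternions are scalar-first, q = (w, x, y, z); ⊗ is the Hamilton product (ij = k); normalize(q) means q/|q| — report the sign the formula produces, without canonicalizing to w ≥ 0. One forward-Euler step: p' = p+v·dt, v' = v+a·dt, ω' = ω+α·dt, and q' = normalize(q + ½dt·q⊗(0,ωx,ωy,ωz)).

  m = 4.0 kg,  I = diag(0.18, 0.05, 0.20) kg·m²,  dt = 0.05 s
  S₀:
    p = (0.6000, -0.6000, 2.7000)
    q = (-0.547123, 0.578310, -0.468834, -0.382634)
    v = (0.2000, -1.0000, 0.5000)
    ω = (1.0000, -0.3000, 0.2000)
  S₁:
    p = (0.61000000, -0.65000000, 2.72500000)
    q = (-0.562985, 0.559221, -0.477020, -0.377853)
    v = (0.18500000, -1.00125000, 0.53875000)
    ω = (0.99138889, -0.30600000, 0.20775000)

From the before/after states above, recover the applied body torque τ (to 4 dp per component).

rate change Δω = (-0.00861111, -0.00600000, 0.00775000)
gyro term ω₀×Iω₀ = (-0.0090, -0.0040, 0.0390)
applied torque τ = (-0.0400, -0.0100, 0.0700)

τ = (-0.0400, -0.0100, 0.0700)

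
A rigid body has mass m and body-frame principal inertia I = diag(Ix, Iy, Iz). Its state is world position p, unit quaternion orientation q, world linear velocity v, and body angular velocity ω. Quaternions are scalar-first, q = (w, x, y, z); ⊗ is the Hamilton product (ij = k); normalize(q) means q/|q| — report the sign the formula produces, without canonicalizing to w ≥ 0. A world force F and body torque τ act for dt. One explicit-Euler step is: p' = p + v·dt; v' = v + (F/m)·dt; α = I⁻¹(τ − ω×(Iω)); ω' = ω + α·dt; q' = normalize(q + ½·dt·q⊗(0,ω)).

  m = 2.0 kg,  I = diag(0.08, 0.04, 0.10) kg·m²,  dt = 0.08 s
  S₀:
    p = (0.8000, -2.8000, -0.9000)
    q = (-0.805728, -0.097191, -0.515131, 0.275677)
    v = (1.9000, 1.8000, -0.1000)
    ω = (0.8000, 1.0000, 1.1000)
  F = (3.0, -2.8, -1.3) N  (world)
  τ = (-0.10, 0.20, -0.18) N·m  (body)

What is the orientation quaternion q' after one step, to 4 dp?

Hamilton product q⊗(0,ω) = (0.2896391, -1.4869035, -0.4782763, -0.5713870)
q + ½dt·q⊗(0,ω), renormalized = (-0.7923, -0.1563, -0.5330, 0.2522)

q' = (-0.7923, -0.1563, -0.5330, 0.2522)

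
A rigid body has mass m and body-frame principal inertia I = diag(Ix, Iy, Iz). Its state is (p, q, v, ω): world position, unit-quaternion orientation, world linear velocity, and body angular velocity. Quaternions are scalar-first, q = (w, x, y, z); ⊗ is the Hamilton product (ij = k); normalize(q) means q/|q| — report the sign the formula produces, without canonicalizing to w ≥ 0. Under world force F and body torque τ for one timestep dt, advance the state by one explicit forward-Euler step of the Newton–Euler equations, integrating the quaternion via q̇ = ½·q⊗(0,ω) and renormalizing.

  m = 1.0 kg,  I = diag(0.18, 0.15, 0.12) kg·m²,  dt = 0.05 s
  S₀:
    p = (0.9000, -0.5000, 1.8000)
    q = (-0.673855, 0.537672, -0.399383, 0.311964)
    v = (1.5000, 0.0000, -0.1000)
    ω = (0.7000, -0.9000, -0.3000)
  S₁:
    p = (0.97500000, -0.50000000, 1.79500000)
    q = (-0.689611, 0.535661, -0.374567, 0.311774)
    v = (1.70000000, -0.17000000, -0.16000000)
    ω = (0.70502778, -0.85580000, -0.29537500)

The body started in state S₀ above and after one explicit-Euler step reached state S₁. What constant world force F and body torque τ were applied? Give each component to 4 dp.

ω₁ − ω₀ = (0.00502778, 0.04420000, 0.00462500)
τ = I·(Δω/dt) + ω₀×(Iω₀) = (0.0100, 0.1200, 0.0300)
velocity change Δv = (0.20000000, -0.17000000, -0.06000000)
m·(v₁−v₀)/dt = (4.0000, -3.4000, -1.2000)

F = (4.0000, -3.4000, -1.2000)
τ = (0.0100, 0.1200, 0.0300)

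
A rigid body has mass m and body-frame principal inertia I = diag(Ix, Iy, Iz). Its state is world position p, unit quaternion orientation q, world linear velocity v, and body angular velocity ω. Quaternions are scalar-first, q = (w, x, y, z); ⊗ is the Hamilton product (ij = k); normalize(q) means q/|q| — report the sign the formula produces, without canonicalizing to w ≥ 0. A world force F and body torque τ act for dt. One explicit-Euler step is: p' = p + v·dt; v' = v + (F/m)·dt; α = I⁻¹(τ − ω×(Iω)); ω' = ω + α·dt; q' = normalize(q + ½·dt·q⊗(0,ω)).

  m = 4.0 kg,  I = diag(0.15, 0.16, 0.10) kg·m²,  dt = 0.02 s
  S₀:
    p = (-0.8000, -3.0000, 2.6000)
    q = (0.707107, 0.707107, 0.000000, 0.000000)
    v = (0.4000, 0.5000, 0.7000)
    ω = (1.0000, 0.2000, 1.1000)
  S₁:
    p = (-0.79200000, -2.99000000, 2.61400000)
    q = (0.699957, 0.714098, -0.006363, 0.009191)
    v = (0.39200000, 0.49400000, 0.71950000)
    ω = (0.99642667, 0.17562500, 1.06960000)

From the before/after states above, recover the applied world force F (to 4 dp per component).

F = (-1.6000, -1.2000, 3.9000)

Δv = v₁−v₀ = (-0.00800000, -0.00600000, 0.01950000)
applied force F = (-1.6000, -1.2000, 3.9000)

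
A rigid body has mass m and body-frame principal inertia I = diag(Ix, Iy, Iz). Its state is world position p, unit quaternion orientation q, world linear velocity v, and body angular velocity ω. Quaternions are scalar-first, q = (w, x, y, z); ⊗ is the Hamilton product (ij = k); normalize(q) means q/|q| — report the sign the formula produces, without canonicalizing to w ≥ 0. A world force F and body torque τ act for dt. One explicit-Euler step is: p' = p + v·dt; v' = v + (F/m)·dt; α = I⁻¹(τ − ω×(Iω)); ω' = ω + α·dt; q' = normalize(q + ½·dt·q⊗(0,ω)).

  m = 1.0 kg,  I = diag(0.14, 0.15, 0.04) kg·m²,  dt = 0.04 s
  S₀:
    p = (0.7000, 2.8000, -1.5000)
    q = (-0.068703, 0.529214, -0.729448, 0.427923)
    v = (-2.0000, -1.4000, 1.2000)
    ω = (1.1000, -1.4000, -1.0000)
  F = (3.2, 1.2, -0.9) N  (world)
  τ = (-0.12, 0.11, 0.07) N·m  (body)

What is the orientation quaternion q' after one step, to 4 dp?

q' = (-0.0921, 0.5538, -0.7069, 0.4302)

Hamilton product q⊗(0,ω) = (-1.1754396, 1.2529669, 1.0961135, 0.1301962)
updated quaternion q' = (-0.0921, 0.5538, -0.7069, 0.4302)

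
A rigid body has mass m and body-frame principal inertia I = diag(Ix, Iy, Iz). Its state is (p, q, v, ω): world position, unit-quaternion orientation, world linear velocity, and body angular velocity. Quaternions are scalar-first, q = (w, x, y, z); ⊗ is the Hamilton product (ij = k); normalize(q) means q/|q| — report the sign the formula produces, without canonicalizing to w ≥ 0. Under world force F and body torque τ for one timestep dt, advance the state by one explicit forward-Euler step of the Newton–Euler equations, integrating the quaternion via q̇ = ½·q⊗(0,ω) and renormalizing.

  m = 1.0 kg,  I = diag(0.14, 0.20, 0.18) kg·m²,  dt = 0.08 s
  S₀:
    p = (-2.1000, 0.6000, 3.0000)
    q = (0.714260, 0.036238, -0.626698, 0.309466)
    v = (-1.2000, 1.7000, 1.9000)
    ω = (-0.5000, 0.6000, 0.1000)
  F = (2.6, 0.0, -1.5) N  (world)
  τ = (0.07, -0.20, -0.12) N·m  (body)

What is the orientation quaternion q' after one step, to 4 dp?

2q̇ = q⊗(0,ω) = (0.3631912, -0.6054794, 0.2701992, -0.2201802)
q' = normalize(q + ½dt·q⊗(0,ω)) = (0.7284, 0.0120, -0.6156, 0.3005)

q' = (0.7284, 0.0120, -0.6156, 0.3005)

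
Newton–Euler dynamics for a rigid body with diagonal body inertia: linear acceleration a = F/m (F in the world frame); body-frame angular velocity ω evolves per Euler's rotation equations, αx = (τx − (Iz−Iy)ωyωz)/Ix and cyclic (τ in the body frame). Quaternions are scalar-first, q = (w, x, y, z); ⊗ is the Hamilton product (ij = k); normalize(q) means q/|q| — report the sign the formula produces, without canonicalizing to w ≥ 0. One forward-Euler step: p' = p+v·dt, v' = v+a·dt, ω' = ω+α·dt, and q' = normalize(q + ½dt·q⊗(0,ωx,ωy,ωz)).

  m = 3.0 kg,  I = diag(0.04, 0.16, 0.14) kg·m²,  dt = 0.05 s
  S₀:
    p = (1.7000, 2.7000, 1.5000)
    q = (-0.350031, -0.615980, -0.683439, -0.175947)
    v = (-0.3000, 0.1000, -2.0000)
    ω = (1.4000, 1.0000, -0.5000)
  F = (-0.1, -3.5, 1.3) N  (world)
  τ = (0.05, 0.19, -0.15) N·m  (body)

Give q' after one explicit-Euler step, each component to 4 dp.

q' = (-0.3133, -0.6147, -0.7053, -0.1629)

Hamilton product q⊗(0,ω) = (1.4578375, 0.0276231, -0.9043468, 0.5158501)
q' = normalize(q + ½dt·q⊗(0,ω)) = (-0.3133, -0.6147, -0.7053, -0.1629)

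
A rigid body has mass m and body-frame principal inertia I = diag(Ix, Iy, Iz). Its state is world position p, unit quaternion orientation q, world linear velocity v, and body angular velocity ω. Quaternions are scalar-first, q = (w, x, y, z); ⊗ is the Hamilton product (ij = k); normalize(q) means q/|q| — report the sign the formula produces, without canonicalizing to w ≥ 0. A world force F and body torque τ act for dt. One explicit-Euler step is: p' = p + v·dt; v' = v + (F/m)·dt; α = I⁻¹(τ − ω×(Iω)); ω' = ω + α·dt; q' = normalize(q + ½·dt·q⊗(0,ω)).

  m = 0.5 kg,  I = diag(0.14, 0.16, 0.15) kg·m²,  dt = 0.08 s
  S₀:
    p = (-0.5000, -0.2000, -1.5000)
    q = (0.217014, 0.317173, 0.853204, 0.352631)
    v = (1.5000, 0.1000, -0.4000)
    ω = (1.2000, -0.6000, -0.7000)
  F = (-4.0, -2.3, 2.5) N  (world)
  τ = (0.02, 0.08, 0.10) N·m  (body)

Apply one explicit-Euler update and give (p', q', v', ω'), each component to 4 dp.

p' = (-0.3800, -0.1920, -1.5320)
q' = (0.2317, 0.3116, 0.8722, 0.2974)
v' = (0.8600, -0.2680, 0.0000)
ω' = (1.2138, -0.5642, -0.6390)

(τ − ω×Iω)/I = (0.1729, 0.4475, 0.7627)
new body rate ω' = (1.2138, -0.5642, -0.6390)
Hamilton product q⊗(0,ω) = (0.3781565, -0.1252474, 0.5149699, -1.3660584)
q' = normalize(q + ½dt·q⊗(0,ω)) = (0.2317, 0.3116, 0.8722, 0.2974)
p + v·dt = (-0.3800, -0.1920, -1.5320)
v' = v + a·dt = (0.8600, -0.2680, 0.0000)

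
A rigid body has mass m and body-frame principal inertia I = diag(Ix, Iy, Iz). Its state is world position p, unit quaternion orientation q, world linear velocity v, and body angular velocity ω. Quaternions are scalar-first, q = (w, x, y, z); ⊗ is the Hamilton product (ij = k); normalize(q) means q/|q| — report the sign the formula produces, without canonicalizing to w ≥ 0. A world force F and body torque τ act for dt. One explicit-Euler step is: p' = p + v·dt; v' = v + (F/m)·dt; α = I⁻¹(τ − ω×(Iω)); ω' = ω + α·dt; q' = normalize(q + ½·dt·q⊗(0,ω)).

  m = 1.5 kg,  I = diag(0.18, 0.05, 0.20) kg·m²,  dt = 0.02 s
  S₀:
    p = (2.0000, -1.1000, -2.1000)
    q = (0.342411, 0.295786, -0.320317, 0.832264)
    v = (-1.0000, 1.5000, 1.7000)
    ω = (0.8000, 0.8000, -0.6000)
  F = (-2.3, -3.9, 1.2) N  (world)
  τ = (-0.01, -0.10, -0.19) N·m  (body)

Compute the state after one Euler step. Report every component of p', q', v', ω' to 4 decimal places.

p' = (1.9800, -1.0700, -2.0660)
q' = (0.3476, 0.2938, -0.3091, 0.8351)
v' = (-1.0307, 1.4480, 1.7160)
ω' = (0.8069, 0.7562, -0.6107)

gyro term ω×Iω = (-0.0720, 0.0096, -0.0832)
angular accel α = (0.3444, -2.1920, -0.5340)
ω' = ω + α·dt = (0.8069, 0.7562, -0.6107)
Hamilton product q⊗(0,ω) = (0.5189832, -0.1996922, 1.1172116, 0.2874358)
q + ½dt·q⊗(0,ω), renormalized = (0.3476, 0.2938, -0.3091, 0.8351)
a = (-1.5333, -2.6000, 0.8000)
p + v·dt = (1.9800, -1.0700, -2.0660)
v' = v + a·dt = (-1.0307, 1.4480, 1.7160)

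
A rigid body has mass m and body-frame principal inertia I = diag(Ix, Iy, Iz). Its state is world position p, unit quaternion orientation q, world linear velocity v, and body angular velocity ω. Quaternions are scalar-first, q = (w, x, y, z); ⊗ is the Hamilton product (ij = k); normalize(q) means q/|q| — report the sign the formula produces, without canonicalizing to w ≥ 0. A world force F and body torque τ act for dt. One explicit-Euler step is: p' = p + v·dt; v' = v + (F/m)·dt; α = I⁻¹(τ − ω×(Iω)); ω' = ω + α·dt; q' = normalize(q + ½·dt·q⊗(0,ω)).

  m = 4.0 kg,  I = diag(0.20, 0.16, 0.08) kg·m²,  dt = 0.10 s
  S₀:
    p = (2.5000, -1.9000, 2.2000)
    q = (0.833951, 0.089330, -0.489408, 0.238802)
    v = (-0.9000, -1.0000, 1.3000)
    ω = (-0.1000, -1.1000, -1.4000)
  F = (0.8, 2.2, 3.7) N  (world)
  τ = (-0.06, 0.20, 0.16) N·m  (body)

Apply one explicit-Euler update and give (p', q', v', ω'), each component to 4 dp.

linear accel F/m = (0.2000, 0.5500, 0.9250)
p + v·dt = (2.4100, -2.0000, 2.3300)
v + (F/m)dt = (-0.8800, -0.9450, 1.3925)
precession coupling ω×(Iω) = (-0.1232, 0.0168, -0.0044)
(τ − ω×Iω)/I = (0.3160, 1.1450, 2.0550)
new body rate ω' = (-0.0684, -0.9855, -1.1945)
2q̇ = q⊗(0,ω) = (-0.1950930, 0.8644583, -0.8161643, -1.3147352)
q + ½dt·q⊗(0,ω), renormalized = (0.8209, 0.1320, -0.5281, 0.1724)

p' = (2.4100, -2.0000, 2.3300)
q' = (0.8209, 0.1320, -0.5281, 0.1724)
v' = (-0.8800, -0.9450, 1.3925)
ω' = (-0.0684, -0.9855, -1.1945)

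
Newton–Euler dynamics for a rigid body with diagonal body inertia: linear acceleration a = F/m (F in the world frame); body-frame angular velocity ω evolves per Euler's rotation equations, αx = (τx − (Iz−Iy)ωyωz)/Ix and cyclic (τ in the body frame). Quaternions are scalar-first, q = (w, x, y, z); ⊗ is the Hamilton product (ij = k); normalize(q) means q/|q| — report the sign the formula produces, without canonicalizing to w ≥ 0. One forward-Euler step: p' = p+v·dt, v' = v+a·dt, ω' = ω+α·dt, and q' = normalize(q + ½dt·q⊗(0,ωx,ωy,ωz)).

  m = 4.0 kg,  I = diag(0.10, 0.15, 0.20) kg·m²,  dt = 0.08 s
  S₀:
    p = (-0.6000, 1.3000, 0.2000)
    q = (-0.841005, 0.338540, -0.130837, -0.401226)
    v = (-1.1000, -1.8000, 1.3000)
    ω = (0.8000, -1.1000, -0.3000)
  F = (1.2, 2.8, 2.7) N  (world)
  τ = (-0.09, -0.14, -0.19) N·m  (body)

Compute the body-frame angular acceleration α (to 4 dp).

ω×(Iω) gyroscopic = (0.0165, 0.0240, -0.0440)
α = I⁻¹(τ − ω×Iω) = (-1.0650, -1.0933, -0.7300)

α = (-1.0650, -1.0933, -0.7300)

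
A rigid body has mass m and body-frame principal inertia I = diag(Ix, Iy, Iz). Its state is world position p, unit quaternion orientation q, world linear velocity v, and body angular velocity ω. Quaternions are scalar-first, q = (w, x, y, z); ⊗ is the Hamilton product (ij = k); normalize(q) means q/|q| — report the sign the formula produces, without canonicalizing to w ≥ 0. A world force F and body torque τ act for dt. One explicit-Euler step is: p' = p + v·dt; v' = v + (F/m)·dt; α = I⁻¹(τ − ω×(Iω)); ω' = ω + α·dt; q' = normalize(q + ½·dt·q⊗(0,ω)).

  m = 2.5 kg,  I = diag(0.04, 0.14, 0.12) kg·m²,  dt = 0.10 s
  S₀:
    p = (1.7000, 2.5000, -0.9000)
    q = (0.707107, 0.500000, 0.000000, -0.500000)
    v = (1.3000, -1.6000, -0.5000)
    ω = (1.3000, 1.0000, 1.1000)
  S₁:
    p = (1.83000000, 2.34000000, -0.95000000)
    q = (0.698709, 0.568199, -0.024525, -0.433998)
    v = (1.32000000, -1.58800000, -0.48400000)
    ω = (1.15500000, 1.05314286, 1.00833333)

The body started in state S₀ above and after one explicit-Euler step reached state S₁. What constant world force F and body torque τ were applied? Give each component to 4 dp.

Δv = v₁−v₀ = (0.02000000, 0.01200000, 0.01600000)
F = m·Δv/dt = (0.5000, 0.3000, 0.4000)
rate change Δω = (-0.14500000, 0.05314286, -0.09166667)
gyro term ω₀×Iω₀ = (-0.0220, -0.1144, 0.1300)
applied torque τ = (-0.0800, -0.0400, 0.0200)

F = (0.5000, 0.3000, 0.4000)
τ = (-0.0800, -0.0400, 0.0200)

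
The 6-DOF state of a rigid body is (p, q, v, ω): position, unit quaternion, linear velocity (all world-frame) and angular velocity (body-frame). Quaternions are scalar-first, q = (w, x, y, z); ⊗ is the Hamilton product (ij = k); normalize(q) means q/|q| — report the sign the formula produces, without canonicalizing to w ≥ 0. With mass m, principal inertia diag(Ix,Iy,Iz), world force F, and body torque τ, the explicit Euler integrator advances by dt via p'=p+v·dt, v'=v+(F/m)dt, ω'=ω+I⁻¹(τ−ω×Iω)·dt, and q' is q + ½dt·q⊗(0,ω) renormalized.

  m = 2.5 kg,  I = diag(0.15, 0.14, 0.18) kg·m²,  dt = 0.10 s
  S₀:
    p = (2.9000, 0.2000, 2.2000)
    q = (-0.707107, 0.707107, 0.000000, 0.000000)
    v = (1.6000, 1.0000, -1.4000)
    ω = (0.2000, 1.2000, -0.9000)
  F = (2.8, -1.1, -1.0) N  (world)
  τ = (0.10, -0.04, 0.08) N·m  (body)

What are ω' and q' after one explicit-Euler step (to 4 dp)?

ω' = (0.2955, 1.1676, -0.8542)
q' = (-0.7121, 0.6980, -0.0106, 0.0740)

precession coupling ω×(Iω) = (-0.0432, 0.0054, -0.0024)
α = I⁻¹(τ − ω×Iω) = (0.9547, -0.3243, 0.4578)
new body rate ω' = (0.2955, 1.1676, -0.8542)
2q̇ = q⊗(0,ω) = (-0.1414214, -0.1414214, -0.2121321, 1.4849247)
q' = normalize(q + ½dt·q⊗(0,ω)) = (-0.7121, 0.6980, -0.0106, 0.0740)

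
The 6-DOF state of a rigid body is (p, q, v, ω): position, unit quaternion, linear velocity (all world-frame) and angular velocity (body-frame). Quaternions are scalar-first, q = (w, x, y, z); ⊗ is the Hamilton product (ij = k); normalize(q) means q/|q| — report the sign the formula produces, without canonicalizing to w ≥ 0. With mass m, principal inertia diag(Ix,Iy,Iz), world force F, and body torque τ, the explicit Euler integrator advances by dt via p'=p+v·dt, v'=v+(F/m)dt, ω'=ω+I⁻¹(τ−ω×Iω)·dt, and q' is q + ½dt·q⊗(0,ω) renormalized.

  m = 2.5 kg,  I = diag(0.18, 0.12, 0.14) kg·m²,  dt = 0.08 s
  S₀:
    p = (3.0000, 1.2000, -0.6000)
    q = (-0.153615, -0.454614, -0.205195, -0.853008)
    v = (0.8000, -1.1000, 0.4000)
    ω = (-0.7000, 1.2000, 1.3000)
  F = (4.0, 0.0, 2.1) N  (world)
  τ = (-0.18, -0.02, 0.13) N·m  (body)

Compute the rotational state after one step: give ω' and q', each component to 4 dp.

ω×(Iω) gyroscopic = (0.0312, -0.0364, 0.0504)
(τ − ω×Iω)/I = (-1.1733, 0.1367, 0.5686)
ω + α·dt = (-0.7939, 1.2109, 1.3455)
2q̇ = q⊗(0,ω) = (1.0369146, 0.8643866, 1.0037658, -0.8888728)
updated quaternion q' = (-0.1118, -0.4188, -0.1646, -0.8860)

ω' = (-0.7939, 1.2109, 1.3455)
q' = (-0.1118, -0.4188, -0.1646, -0.8860)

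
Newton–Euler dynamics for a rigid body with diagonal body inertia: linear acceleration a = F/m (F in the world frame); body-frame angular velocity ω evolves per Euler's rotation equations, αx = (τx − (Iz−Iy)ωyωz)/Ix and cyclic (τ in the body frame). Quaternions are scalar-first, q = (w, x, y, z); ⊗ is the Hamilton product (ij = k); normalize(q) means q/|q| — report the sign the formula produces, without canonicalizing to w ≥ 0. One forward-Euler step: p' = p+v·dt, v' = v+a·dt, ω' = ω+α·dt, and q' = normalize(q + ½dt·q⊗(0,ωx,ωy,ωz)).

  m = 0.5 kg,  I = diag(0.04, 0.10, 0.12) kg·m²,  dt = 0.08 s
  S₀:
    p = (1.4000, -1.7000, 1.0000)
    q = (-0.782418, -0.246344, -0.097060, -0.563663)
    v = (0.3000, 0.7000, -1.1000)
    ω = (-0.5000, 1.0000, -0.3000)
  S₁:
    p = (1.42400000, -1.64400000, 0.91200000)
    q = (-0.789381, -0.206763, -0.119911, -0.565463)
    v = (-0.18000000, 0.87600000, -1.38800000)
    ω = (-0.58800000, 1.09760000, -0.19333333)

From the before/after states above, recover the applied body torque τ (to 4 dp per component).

τ = (-0.0500, 0.1100, 0.1300)

Δω = ω₁−ω₀ = (-0.08800000, 0.09760000, 0.10666667)
gyro term ω₀×Iω₀ = (-0.0060, -0.0120, -0.0300)
applied torque τ = (-0.0500, 0.1100, 0.1300)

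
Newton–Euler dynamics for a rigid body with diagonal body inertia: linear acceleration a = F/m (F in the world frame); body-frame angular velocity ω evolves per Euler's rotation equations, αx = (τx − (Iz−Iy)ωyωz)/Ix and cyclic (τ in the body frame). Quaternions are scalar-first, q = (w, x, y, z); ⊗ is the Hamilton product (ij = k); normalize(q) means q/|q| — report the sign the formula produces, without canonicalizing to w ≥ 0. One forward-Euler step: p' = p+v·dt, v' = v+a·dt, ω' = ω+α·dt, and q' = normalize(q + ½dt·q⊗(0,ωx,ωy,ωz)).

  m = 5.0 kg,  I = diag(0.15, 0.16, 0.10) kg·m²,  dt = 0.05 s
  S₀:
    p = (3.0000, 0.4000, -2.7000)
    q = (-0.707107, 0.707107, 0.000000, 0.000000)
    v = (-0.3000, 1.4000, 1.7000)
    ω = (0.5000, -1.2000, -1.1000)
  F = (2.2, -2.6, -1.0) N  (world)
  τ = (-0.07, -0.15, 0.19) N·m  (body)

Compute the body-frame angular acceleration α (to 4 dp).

α = (0.0613, -0.7656, 1.9600)

ω×(Iω) gyroscopic = (-0.0792, -0.0275, -0.0060)
angular accel α = (0.0613, -0.7656, 1.9600)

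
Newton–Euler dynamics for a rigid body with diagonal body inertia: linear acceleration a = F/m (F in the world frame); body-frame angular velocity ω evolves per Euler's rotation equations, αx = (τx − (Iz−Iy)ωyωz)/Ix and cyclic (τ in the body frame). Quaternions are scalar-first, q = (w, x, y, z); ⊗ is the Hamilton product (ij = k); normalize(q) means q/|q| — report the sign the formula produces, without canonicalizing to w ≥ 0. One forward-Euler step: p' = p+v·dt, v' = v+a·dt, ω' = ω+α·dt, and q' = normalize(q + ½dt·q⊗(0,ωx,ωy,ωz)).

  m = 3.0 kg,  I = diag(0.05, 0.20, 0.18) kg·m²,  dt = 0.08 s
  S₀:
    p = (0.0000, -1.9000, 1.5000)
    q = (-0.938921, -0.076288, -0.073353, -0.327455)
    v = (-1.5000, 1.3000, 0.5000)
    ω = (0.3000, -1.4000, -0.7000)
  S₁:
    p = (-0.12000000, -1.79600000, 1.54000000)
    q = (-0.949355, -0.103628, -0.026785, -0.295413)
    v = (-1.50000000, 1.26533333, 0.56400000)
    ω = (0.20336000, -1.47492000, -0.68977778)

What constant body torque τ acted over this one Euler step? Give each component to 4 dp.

rate change Δω = (-0.09664000, -0.07492000, 0.01022222)
I·α + gyro = (-0.0800, -0.1600, -0.0400)

τ = (-0.0800, -0.1600, -0.0400)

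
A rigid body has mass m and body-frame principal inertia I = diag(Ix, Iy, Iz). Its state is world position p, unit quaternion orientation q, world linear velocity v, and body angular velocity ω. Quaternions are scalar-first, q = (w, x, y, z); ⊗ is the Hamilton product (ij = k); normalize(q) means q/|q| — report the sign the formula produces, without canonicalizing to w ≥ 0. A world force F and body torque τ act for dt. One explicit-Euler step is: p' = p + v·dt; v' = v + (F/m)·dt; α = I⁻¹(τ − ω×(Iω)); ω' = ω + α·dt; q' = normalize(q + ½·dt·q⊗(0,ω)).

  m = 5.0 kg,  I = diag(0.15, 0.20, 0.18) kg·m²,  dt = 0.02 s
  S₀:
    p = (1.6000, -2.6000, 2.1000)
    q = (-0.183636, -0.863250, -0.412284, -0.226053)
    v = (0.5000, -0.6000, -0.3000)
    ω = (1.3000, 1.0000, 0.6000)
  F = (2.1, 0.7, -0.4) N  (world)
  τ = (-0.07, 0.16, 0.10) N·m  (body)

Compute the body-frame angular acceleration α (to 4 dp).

precession coupling ω×(Iω) = (-0.0120, -0.0234, 0.0650)
angular accel α = (-0.3867, 0.9170, 0.1944)

α = (-0.3867, 0.9170, 0.1944)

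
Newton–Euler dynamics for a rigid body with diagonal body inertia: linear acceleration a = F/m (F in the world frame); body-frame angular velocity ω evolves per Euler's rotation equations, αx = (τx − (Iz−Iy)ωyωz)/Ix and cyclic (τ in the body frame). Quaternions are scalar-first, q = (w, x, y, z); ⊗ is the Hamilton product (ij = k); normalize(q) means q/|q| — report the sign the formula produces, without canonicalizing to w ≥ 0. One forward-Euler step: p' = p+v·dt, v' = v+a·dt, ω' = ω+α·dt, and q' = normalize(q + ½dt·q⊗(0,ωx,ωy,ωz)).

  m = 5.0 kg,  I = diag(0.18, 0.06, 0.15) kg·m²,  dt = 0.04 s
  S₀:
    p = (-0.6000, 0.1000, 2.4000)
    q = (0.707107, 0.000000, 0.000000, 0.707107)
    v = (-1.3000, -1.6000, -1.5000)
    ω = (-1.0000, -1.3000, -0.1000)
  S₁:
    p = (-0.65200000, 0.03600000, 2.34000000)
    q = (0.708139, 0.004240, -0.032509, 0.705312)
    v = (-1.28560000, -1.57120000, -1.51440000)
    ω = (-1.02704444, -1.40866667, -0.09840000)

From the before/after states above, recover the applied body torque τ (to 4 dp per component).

τ = (-0.1100, -0.1600, -0.1500)

rate change Δω = (-0.02704444, -0.10866667, 0.00160000)
precession coupling = (0.0117, 0.0030, -0.1560)
applied torque τ = (-0.1100, -0.1600, -0.1500)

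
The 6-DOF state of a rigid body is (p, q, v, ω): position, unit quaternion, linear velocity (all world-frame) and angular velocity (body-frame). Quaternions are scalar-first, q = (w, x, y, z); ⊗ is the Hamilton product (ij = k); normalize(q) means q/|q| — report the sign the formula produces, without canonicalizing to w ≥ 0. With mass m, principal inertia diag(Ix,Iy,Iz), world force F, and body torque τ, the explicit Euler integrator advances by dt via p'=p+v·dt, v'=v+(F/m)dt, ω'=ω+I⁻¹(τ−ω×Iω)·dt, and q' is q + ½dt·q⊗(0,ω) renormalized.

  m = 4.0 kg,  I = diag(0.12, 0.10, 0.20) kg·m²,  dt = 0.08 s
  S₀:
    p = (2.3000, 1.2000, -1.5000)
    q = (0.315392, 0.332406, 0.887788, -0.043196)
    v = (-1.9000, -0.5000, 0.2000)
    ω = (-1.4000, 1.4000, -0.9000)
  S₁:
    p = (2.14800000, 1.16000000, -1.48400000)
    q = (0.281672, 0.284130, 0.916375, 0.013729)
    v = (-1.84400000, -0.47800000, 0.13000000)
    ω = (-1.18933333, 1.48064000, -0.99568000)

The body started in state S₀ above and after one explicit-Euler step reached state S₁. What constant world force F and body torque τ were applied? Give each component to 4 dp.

F = (2.8000, 1.1000, -3.5000)
τ = (0.1900, 0.0000, -0.2000)

ω₁ − ω₀ = (0.21066667, 0.08064000, -0.09568000)
precession coupling = (-0.1260, -0.1008, 0.0392)
τ = I·(Δω/dt) + ω₀×(Iω₀) = (0.1900, 0.0000, -0.2000)
Δv = v₁−v₀ = (0.05600000, 0.02200000, -0.07000000)
applied force F = (2.8000, 1.1000, -3.5000)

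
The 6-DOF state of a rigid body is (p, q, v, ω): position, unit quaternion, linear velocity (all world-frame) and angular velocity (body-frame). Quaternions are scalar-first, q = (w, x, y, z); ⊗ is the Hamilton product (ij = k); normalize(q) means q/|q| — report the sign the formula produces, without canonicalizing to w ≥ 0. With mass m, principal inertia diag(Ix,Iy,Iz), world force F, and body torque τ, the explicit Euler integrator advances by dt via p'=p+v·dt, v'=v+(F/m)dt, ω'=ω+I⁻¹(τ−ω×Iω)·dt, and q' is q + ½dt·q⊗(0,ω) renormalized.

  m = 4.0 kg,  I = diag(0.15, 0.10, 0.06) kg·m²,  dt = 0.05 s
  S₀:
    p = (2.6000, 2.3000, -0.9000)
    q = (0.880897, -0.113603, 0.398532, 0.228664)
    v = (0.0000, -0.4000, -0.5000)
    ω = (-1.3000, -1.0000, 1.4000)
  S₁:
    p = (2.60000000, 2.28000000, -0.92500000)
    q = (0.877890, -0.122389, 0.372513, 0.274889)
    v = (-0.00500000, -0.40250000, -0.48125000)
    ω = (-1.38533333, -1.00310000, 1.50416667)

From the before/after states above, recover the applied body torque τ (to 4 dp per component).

rate change Δω = (-0.08533333, -0.00310000, 0.10416667)
precession coupling = (0.0560, -0.1638, -0.0650)
applied torque τ = (-0.2000, -0.1700, 0.0600)

τ = (-0.2000, -0.1700, 0.0600)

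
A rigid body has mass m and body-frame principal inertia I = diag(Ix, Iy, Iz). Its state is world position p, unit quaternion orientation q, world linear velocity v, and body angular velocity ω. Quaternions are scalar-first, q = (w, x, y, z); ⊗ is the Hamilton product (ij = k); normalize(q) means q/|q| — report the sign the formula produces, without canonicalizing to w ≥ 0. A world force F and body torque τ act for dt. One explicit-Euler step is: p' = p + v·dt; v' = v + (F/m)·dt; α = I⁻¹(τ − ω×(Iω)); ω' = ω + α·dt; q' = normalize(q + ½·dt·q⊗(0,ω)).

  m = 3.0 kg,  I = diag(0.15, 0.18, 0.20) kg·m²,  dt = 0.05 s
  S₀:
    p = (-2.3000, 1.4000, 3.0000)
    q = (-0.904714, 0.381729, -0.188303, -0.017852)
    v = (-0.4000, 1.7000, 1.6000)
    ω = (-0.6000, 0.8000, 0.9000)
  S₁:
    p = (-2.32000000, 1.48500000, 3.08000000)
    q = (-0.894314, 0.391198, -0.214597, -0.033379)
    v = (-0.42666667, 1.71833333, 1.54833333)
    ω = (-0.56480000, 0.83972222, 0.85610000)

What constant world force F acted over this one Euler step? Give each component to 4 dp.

velocity change Δv = (-0.02666667, 0.01833333, -0.05166667)
applied force F = (-1.6000, 1.1000, -3.1000)

F = (-1.6000, 1.1000, -3.1000)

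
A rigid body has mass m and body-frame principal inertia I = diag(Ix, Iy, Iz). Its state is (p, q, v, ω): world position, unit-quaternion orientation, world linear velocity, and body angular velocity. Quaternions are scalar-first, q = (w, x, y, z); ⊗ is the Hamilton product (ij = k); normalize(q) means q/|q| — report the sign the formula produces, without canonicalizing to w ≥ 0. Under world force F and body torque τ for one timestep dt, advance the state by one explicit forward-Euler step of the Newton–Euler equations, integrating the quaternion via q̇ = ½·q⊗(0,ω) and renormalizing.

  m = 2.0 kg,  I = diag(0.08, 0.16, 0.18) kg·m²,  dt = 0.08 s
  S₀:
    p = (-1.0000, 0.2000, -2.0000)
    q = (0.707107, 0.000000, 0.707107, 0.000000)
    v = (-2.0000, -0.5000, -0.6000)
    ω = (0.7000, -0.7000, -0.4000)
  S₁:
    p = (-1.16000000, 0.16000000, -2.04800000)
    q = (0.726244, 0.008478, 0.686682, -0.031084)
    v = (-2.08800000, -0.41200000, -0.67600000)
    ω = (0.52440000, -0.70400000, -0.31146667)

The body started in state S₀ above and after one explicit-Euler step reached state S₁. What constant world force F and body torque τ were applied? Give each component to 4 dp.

velocity change Δv = (-0.08800000, 0.08800000, -0.07600000)
applied force F = (-2.2000, 2.2000, -1.9000)
rate change Δω = (-0.17560000, -0.00400000, 0.08853333)
ω₀×(Iω₀) = (0.0056, 0.0280, -0.0392)
applied torque τ = (-0.1700, 0.0200, 0.1600)

F = (-2.2000, 2.2000, -1.9000)
τ = (-0.1700, 0.0200, 0.1600)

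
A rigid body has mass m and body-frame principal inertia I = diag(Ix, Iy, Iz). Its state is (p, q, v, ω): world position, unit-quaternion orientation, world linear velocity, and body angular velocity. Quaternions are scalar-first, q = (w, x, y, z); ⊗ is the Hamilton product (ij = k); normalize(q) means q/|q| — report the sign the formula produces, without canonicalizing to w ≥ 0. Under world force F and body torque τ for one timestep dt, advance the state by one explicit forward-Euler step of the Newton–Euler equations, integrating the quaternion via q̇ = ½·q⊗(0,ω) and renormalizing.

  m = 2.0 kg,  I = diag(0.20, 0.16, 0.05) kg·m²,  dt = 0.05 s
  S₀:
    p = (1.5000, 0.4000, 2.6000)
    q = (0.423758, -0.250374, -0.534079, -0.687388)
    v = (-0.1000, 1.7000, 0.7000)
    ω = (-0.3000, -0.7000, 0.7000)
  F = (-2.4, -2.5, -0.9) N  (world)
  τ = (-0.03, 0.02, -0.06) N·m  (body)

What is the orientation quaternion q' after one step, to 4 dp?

q' = (0.4244, -0.2748, -0.5318, -0.6794)

q⊗(0,ω) = (0.0322041, -0.9821543, 0.0848476, 0.3116687)
q' = normalize(q + ½dt·q⊗(0,ω)) = (0.4244, -0.2748, -0.5318, -0.6794)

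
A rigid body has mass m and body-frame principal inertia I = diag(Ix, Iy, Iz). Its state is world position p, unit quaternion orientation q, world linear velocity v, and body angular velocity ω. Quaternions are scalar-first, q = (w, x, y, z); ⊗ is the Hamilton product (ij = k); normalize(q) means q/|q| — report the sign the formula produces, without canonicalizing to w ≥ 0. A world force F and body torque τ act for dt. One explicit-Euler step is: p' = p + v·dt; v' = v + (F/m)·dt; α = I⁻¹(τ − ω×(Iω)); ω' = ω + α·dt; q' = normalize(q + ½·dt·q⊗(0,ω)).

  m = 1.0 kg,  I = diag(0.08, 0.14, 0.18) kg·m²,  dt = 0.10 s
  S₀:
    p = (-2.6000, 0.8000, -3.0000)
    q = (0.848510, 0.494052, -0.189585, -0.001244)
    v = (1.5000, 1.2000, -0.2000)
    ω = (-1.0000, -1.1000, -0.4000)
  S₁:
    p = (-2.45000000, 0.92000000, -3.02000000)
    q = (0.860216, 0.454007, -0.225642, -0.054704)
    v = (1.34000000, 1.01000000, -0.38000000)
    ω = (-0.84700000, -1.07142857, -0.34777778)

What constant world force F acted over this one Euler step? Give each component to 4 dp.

velocity change Δv = (-0.16000000, -0.19000000, -0.18000000)
applied force F = (-1.6000, -1.9000, -1.8000)

F = (-1.6000, -1.9000, -1.8000)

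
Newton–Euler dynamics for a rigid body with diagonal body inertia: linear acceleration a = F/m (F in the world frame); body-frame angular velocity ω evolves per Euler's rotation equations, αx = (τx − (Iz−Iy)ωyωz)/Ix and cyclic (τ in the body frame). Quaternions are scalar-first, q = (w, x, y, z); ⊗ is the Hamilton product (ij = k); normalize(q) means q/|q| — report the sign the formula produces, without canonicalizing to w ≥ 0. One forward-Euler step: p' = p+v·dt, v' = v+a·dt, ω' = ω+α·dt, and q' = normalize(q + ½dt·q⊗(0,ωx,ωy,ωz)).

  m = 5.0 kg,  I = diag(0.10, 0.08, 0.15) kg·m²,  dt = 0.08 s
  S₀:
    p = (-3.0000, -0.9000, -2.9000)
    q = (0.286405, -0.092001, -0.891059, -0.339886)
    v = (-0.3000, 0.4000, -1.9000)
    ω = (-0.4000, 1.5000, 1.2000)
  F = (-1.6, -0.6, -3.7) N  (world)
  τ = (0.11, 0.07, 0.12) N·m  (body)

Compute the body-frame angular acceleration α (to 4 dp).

precession coupling ω×(Iω) = (0.1260, 0.0240, 0.0120)
angular accel α = (-0.1600, 0.5750, 0.7200)

α = (-0.1600, 0.5750, 0.7200)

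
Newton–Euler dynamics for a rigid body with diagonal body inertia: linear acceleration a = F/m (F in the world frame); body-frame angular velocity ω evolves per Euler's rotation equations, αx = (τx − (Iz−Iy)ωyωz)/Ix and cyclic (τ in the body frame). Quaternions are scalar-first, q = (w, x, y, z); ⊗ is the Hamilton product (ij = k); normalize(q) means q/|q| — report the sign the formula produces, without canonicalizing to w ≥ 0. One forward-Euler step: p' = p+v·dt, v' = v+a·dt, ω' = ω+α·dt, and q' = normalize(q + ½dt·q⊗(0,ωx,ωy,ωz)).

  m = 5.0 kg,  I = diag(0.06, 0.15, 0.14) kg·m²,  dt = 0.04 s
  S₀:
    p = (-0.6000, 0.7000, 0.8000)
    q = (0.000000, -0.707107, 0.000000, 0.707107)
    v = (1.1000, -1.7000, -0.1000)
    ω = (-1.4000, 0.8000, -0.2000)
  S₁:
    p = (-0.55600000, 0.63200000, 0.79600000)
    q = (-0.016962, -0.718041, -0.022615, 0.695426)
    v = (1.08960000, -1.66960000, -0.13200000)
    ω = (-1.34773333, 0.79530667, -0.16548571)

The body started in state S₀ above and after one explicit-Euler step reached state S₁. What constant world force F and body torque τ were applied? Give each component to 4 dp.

F = (-1.3000, 3.8000, -4.0000)
τ = (0.0800, -0.0400, 0.0200)

velocity change Δv = (-0.01040000, 0.03040000, -0.03200000)
applied force F = (-1.3000, 3.8000, -4.0000)
Δω = ω₁−ω₀ = (0.05226667, -0.00469333, 0.03451429)
applied torque τ = (0.0800, -0.0400, 0.0200)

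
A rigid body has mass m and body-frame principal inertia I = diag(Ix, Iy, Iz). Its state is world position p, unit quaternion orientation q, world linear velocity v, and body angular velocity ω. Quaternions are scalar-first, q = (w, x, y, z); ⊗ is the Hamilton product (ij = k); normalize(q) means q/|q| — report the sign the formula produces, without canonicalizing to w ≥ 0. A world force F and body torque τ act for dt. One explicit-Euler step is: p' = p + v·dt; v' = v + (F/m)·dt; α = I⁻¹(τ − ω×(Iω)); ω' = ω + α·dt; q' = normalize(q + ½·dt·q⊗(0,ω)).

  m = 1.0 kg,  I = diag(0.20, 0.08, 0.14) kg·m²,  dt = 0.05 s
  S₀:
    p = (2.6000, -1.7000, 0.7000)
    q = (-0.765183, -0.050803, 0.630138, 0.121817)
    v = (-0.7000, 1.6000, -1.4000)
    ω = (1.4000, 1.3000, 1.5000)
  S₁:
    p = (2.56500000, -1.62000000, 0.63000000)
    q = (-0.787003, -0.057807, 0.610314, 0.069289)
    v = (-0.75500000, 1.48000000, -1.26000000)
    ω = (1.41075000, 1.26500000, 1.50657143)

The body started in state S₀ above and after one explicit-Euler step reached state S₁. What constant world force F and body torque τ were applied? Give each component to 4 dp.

F = (-1.1000, -2.4000, 2.8000)
τ = (0.1600, 0.0700, -0.2000)

Δω = ω₁−ω₀ = (0.01075000, -0.03500000, 0.00657143)
τ = I·(Δω/dt) + ω₀×(Iω₀) = (0.1600, 0.0700, -0.2000)
velocity change Δv = (-0.05500000, -0.12000000, 0.14000000)
m·(v₁−v₀)/dt = (-1.1000, -2.4000, 2.8000)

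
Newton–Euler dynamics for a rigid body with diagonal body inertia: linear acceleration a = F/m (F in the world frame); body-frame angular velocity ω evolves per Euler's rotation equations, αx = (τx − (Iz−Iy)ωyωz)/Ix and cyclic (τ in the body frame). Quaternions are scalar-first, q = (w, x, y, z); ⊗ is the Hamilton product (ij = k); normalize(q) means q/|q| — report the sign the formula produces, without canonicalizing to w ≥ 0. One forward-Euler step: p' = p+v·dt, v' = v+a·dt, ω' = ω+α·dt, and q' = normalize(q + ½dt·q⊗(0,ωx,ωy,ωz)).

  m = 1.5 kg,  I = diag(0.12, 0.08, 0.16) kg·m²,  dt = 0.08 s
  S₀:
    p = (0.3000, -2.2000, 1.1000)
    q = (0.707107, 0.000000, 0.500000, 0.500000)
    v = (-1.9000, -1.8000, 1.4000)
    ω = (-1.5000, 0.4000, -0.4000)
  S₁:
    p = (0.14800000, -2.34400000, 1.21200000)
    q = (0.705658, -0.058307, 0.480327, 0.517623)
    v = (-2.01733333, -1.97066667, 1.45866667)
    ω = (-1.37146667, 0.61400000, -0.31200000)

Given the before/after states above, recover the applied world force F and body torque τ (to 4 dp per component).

Δω = ω₁−ω₀ = (0.12853333, 0.21400000, 0.08800000)
I·α + gyro = (0.1800, 0.1900, 0.2000)
Δv = v₁−v₀ = (-0.11733333, -0.17066667, 0.05866667)
F = m·Δv/dt = (-2.2000, -3.2000, 1.1000)

F = (-2.2000, -3.2000, 1.1000)
τ = (0.1800, 0.1900, 0.2000)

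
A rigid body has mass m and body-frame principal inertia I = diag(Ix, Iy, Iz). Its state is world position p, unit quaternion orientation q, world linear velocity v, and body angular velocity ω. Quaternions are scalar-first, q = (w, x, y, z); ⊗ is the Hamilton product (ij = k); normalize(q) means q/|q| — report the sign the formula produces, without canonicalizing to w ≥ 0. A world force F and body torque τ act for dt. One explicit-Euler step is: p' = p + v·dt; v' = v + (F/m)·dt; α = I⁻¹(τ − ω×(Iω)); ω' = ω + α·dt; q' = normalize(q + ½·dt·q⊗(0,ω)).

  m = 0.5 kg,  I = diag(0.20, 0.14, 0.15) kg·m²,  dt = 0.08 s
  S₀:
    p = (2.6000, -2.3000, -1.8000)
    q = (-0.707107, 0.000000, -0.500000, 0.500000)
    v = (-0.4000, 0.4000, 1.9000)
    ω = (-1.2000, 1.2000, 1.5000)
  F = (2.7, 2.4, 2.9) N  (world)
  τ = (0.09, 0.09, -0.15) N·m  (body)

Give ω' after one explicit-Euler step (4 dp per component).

ω' = (-1.1712, 1.3029, 1.3739)

(τ − ω×Iω)/I = (0.3600, 1.2857, -1.5760)
ω' = ω + α·dt = (-1.1712, 1.3029, 1.3739)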